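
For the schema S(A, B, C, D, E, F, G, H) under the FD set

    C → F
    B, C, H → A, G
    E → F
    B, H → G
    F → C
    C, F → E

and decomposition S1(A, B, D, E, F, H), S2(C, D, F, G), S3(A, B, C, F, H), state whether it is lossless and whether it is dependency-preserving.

lossy and not dependency-preserving

Lossless test (chase): Rows 1 and 3 agree on B, H; apply B, H→G and equate their G entries. Rows 1 and 2 agree on F; apply F→C and equate their C entries. Rows 1 and 2 agree on C, F; apply C, F→E and equate their E entries. Rows 1 and 3 agree on C, F; apply C, F→E and equate their E entries. No row becomes fully distinguished — the join is lossy.
Dependency preservation: the restricted closure of {B, C, H} across the fragments never reaches {A, G}, so B, C, H → A, G cannot be enforced without a join — not preserved.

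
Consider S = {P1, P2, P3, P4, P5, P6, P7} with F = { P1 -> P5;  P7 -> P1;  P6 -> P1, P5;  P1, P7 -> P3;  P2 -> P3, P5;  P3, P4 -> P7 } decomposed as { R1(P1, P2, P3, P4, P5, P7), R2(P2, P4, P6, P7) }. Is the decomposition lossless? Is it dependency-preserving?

lossless but not dependency-preserving

Lossless test: (P2, P4, P7)⁺ = {P1, P2, P3, P4, P5, P7}, which contains all of one fragment — lossless.
Dependency preservation: the restricted closure of {P6} across the fragments never reaches {P1, P5}, so P6 → P1, P5 cannot be enforced without a join — not preserved.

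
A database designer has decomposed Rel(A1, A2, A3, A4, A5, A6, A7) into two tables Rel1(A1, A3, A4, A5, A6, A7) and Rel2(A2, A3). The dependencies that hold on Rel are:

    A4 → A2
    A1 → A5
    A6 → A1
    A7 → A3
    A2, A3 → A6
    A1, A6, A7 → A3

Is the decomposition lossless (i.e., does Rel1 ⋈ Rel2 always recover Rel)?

Common attributes: Rel1 ∩ Rel2 = {A3}.
No dependency enlarges {A3}, so (A3)⁺ = {A3}.
The closure contains neither all of Rel1 = {A1, A3, A4, A5, A6, A7} nor all of Rel2 = {A2, A3}, so the common attributes are not a superkey of either fragment. The join is lossy.

No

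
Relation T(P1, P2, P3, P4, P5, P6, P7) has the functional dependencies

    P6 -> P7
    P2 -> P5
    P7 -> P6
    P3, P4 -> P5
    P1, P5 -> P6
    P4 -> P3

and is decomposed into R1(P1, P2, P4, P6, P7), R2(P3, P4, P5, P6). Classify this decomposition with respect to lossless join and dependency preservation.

lossless but not dependency-preserving

Lossless test: (P4, P6)⁺ = {P3, P4, P5, P6, P7}, which contains all of one fragment — lossless.
Dependency preservation: the restricted closure of {P2} across the fragments never reaches {P5}, so P2 → P5 cannot be enforced without a join — not preserved.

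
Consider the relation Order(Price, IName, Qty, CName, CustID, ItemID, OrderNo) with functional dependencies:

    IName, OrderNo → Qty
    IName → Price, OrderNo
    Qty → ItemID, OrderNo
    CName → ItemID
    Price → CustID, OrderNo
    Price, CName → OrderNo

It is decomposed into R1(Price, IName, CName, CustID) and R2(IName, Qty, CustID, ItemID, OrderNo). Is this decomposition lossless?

Yes

Common attributes: R1 ∩ R2 = {IName, CustID}.
Closure of {IName, CustID}: IName → Price, OrderNo applies, adding Price, OrderNo; IName, OrderNo → Qty applies, adding Qty; Qty → ItemID, OrderNo applies, adding ItemID. So (IName, CustID)⁺ = {Price, IName, Qty, CustID, ItemID, OrderNo}.
This closure contains every attribute of R2, so R1 ∩ R2 → R2. The join is lossless.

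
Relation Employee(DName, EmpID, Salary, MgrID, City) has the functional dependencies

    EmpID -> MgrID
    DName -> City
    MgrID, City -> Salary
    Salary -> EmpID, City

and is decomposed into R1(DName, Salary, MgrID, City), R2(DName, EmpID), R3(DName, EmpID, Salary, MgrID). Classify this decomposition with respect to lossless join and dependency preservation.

Lossless test (chase): Rows 2 and 3 agree on EmpID; apply EmpID→MgrID and equate their MgrID entries. Rows 1 and 2 agree on DName; apply DName→City and equate their City entries. Rows 1 and 3 agree on DName; apply DName→City and equate their City entries. Rows 1 and 2 agree on MgrID, City; apply MgrID, City→Salary and equate their Salary entries. Rows 1 and 2 agree on Salary; apply Salary→EmpID, City and equate their EmpID, City entries. Row 1 is now all distinguished symbols — the join is lossless.
Dependency preservation: Salary → EmpID, City is not contained in any single fragment, but the restricted closure of its left-hand side across the fragments still reaches the right-hand side; the remaining FDs each lie inside some fragment. All dependencies are preserved.

lossless and dependency-preserving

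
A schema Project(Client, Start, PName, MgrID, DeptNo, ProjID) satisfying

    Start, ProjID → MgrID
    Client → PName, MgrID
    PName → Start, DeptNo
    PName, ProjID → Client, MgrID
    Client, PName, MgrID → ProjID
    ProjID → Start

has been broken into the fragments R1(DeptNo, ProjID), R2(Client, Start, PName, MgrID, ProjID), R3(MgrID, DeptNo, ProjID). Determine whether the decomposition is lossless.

Chase test. Columns are Client, Start, PName, MgrID, DeptNo, ProjID; row i has aⱼ where attribute j ∈ Ri, else bᵢⱼ.
Initial tableau (one row per fragment):
  row 1: b11 b12 b13 b14 a5 a6
  row 2: a1 a2 a3 a4 b25 a6
  row 3: b31 b32 b33 a4 a5 a6
Rows 1 and 2 agree on ProjID; apply ProjID→Start and equate their Start entries.
Rows 1 and 3 agree on ProjID; apply ProjID→Start and equate their Start entries.
Rows 1 and 2 agree on Start, ProjID; apply Start, ProjID→MgrID and equate their MgrID entries.
No row becomes fully distinguished — the join is lossy.

No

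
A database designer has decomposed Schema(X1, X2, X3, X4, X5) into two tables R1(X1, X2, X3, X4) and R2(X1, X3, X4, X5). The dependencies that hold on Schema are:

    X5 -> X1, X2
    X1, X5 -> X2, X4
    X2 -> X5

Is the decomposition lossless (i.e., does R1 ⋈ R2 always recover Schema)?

Common attributes: R1 ∩ R2 = {X1, X3, X4}.
No dependency enlarges {X1, X3, X4}, so (X1, X3, X4)⁺ = {X1, X3, X4}.
The closure contains neither all of R1 = {X1, X2, X3, X4} nor all of R2 = {X1, X3, X4, X5}, so the common attributes are not a superkey of either fragment. The join is lossy.

No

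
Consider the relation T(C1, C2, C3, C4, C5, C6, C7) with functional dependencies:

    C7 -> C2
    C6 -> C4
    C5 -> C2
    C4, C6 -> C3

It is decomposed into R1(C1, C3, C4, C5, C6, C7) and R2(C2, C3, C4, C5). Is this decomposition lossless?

Yes

Common attributes: R1 ∩ R2 = {C3, C4, C5}.
Closure of {C3, C4, C5}: C5 → C2 applies, adding C2. So (C3, C4, C5)⁺ = {C2, C3, C4, C5}.
This closure contains every attribute of R2, so R1 ∩ R2 → R2. The join is lossless.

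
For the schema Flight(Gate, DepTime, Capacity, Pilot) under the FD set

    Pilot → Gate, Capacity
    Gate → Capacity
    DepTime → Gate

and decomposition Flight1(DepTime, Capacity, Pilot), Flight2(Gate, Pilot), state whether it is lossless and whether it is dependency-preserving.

Lossless test: (Pilot)⁺ = {Gate, Capacity, Pilot}, which contains all of one fragment — lossless.
Dependency preservation: the restricted closure of {Gate} across the fragments never reaches {Capacity}, so Gate → Capacity cannot be enforced without a join — not preserved.

lossless but not dependency-preserving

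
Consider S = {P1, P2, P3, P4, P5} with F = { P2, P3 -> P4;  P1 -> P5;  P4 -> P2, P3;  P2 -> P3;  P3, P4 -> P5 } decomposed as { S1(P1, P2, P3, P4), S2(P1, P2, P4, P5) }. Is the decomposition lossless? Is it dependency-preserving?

Lossless test: (P1, P2, P4)⁺ = {P1, P2, P3, P4, P5}, which contains all of one fragment — lossless.
Dependency preservation: P3, P4 → P5 is not contained in any single fragment, but the restricted closure of its left-hand side across the fragments still reaches the right-hand side; the remaining FDs each lie inside some fragment. All dependencies are preserved.

lossless and dependency-preserving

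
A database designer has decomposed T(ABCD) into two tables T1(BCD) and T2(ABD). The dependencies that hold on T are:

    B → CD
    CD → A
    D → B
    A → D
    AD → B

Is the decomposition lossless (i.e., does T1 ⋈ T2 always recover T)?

Common attributes: T1 ∩ T2 = {BD}.
Closure of {BD}: B → CD applies, adding C; CD → A applies, adding A. So (BD)⁺ = {ABCD}.
This closure contains every attribute of T1, so T1 ∩ T2 → T1. The join is lossless.

Yes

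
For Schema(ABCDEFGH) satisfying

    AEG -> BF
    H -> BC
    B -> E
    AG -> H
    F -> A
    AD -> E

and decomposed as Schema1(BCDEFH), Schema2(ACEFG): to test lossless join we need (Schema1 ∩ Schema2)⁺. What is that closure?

ACEF

Schema1 ∩ Schema2 = {CEF}.
F → A applies, adding A
Closure: {ACEF}.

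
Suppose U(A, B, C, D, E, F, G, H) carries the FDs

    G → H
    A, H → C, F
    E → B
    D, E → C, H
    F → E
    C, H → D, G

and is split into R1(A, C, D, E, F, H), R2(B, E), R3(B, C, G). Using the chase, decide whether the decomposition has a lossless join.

No

Chase test. Columns are A, B, C, D, E, F, G, H; row i has aⱼ where attribute j ∈ Ri, else bᵢⱼ.
Initial tableau (one row per fragment):
  row 1: a1 b12 a3 a4 a5 a6 b17 a8
  row 2: b21 a2 b23 b24 a5 b26 b27 b28
  row 3: b31 a2 a3 b34 b35 b36 a7 b38
Rows 1 and 2 agree on E; apply E→B and equate their B entries.
No row becomes fully distinguished — the join is lossy.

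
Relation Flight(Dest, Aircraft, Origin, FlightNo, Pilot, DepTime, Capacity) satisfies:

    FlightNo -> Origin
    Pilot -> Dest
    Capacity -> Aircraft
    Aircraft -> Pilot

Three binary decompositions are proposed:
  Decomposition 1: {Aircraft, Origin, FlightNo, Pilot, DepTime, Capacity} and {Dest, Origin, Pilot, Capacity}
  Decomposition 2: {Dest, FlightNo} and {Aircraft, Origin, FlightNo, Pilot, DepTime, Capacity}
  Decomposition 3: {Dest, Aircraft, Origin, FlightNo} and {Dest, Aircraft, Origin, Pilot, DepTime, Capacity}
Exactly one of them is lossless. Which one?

Decomposition 1: common = {Origin, Pilot, Capacity}, closure = {Dest, Aircraft, Origin, Pilot, Capacity} → lossless.
Decomposition 2: common = {FlightNo}, closure = {Origin, FlightNo} → lossy.
Decomposition 3: common = {Dest, Aircraft, Origin}, closure = {Dest, Aircraft, Origin, Pilot} → lossy.

Decomposition 1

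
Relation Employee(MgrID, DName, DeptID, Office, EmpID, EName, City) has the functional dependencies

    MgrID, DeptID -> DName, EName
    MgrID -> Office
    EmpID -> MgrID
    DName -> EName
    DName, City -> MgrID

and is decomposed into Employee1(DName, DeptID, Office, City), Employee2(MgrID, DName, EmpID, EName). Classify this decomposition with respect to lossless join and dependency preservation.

lossy and not dependency-preserving

Lossless test: (DName)⁺ = {DName, EName}, which is a superkey of neither fragment — lossy.
Dependency preservation: the restricted closure of {MgrID, DeptID} across the fragments never reaches {DName, EName}, so MgrID, DeptID → DName, EName cannot be enforced without a join — not preserved.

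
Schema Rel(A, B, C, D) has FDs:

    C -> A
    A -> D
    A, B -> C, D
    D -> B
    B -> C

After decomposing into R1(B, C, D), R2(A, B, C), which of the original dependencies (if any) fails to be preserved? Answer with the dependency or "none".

none

C → A lies within R2.
A → D: restricted closure across fragments reaches D.
A, B → C, D: restricted closure across fragments reaches C, D.
D → B lies within R1.
B → C lies within R1.
Every dependency is enforceable on the fragments, so the decomposition is dependency-preserving.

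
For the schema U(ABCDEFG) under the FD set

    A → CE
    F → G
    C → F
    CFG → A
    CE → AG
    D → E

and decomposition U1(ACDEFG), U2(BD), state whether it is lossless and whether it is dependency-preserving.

lossy but dependency-preserving

Lossless test: (D)⁺ = {DE}, which is a superkey of neither fragment — lossy.
Dependency preservation: every FD's attributes lie within a single fragment, so each can be enforced locally — preserved.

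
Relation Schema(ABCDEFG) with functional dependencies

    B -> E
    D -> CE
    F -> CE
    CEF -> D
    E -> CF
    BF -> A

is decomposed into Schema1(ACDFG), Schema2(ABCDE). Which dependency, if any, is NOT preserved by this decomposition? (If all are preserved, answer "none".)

none

B → E lies within Schema2.
D → CE lies within Schema2.
F → CE: restricted closure across fragments reaches CE.
CEF → D: restricted closure across fragments reaches D.
E → CF: restricted closure across fragments reaches CF.
BF → A: restricted closure across fragments reaches A.
Every dependency is enforceable on the fragments, so the decomposition is dependency-preserving.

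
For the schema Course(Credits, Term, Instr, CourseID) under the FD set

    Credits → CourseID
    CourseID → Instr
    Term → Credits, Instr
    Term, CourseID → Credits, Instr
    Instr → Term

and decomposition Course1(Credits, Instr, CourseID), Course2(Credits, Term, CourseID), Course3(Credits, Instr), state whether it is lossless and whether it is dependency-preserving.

Lossless test (chase): Rows 1 and 3 agree on Credits; apply Credits→CourseID and equate their CourseID entries. Rows 1 and 2 agree on CourseID; apply CourseID→Instr and equate their Instr entries. Rows 1 and 2 agree on Instr; apply Instr→Term and equate their Term entries. Rows 1 and 3 agree on Instr; apply Instr→Term and equate their Term entries. Row 1 is now all distinguished symbols — the join is lossless.
Dependency preservation: Term → Credits, Instr; Term, CourseID → Credits, Instr; Instr → Term are not contained in any single fragment, but the restricted closure of each left-hand side across the fragments still reaches the right-hand side; the remaining FDs each lie inside some fragment. All dependencies are preserved.

lossless and dependency-preserving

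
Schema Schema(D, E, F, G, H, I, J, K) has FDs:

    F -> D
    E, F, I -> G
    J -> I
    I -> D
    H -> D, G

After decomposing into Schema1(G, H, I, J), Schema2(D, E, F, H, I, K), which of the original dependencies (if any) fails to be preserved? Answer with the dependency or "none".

Check E, F, I → G: no single fragment contains all of {E, F, G, I}, and the restricted closure of {E, F, I} across the fragments never reaches {G}.
F → D is preserved.
J → I is preserved.
I → D is preserved.
H → D, G is preserved.

E, F, I -> G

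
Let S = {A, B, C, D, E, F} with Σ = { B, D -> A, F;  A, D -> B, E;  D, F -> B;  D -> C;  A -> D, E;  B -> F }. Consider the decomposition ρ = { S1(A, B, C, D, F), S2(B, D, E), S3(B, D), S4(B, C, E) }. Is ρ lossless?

Chase test. Columns are A, B, C, D, E, F; row i has aⱼ where attribute j ∈ Si, else bᵢⱼ.
Initial tableau (one row per fragment):
  row 1: a1 a2 a3 a4 b15 a6
  row 2: b21 a2 b23 a4 a5 b26
  row 3: b31 a2 b33 a4 b35 b36
  row 4: b41 a2 a3 b44 a5 b46
Rows 1 and 2 agree on B, D; apply B, D→A, F and equate their A, F entries.
Rows 1 and 3 agree on B, D; apply B, D→A, F and equate their A, F entries.
Rows 1 and 2 agree on A, D; apply A, D→B, E and equate their B, E entries.
Rows 1 and 3 agree on A, D; apply A, D→B, E and equate their B, E entries.
Rows 1 and 2 agree on D; apply D→C and equate their C entries.
Rows 1 and 3 agree on D; apply D→C and equate their C entries.
Rows 1 and 4 agree on B; apply B→F and equate their F entries.
Row 1 is now all distinguished symbols — the join is lossless.

Yes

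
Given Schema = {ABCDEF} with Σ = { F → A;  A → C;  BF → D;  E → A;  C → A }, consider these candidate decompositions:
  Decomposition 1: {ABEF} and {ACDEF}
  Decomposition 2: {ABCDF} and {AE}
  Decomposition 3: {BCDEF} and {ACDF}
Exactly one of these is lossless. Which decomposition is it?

Decomposition 1: common = {AEF}, closure = {ACEF} → lossy.
Decomposition 2: common = {A}, closure = {AC} → lossy.
Decomposition 3: common = {CDF}, closure = {ACDF} → lossless.

Decomposition 3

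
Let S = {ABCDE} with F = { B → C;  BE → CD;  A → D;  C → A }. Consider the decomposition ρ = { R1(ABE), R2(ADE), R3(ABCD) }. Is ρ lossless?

Chase test. Columns are ABCDE; row i has aⱼ where attribute j ∈ Ri, else bᵢⱼ.
Initial tableau (one row per fragment):
  row 1: a1 a2 b13 b14 a5
  row 2: a1 b22 b23 a4 a5
  row 3: a1 a2 a3 a4 b35
Rows 1 and 3 agree on B; apply B→C and equate their C entries.
Rows 1 and 2 agree on A; apply A→D and equate their D entries.
Row 1 is now all distinguished symbols — the join is lossless.

Yes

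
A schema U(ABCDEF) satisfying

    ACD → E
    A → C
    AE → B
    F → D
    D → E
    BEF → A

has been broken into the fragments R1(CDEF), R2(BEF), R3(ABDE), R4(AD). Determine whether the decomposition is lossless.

Chase test. Columns are ABCDEF; row i has aⱼ where attribute j ∈ Ri, else bᵢⱼ.
Initial tableau (one row per fragment):
  row 1: b11 b12 a3 a4 a5 a6
  row 2: b21 a2 b23 b24 a5 a6
  row 3: a1 a2 b33 a4 a5 b36
  row 4: a1 b42 b43 a4 b45 b46
Rows 3 and 4 agree on A; apply A→C and equate their C entries.
Rows 1 and 2 agree on F; apply F→D and equate their D entries.
Rows 1 and 4 agree on D; apply D→E and equate their E entries.
Rows 3 and 4 agree on AE; apply AE→B and equate their B entries.
No row becomes fully distinguished — the join is lossy.

No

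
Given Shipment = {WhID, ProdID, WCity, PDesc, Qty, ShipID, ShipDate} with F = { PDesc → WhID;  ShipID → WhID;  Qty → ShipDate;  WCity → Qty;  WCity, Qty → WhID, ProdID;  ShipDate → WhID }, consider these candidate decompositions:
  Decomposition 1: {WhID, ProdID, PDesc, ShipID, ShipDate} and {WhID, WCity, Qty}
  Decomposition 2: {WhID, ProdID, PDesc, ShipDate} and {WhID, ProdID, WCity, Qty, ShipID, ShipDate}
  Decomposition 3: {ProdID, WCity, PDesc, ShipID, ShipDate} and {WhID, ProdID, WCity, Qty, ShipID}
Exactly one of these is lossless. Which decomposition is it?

Decomposition 1: common = {WhID}, closure = {WhID} → lossy.
Decomposition 2: common = {WhID, ProdID, ShipDate}, closure = {WhID, ProdID, ShipDate} → lossy.
Decomposition 3: common = {ProdID, WCity, ShipID}, closure = {WhID, ProdID, WCity, Qty, ShipID, ShipDate} → lossless.

Decomposition 3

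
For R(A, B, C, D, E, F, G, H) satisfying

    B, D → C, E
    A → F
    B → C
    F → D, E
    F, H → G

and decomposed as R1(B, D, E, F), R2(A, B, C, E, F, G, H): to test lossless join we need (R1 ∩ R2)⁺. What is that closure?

B, C, D, E, F

R1 ∩ R2 = {B, E, F}.
B → C applies, adding C
F → D, E applies, adding D
Closure: {B, C, D, E, F}.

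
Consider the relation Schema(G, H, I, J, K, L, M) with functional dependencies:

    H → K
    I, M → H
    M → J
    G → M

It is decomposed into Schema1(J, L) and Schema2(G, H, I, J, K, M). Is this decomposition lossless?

Common attributes: Schema1 ∩ Schema2 = {J}.
No dependency enlarges {J}, so (J)⁺ = {J}.
The closure contains neither all of Schema1 = {J, L} nor all of Schema2 = {G, H, I, J, K, M}, so the common attributes are not a superkey of either fragment. The join is lossy.

No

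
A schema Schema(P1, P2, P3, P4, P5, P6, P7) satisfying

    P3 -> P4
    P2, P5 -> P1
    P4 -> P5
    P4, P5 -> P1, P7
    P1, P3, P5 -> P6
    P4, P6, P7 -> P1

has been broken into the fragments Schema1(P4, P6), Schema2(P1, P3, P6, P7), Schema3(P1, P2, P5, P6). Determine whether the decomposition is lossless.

No

Chase test. Columns are P1, P2, P3, P4, P5, P6, P7; row i has aⱼ where attribute j ∈ Schemai, else bᵢⱼ.
Initial tableau (one row per fragment):
  row 1: b11 b12 b13 a4 b15 a6 b17
  row 2: a1 b22 a3 b24 b25 a6 a7
  row 3: a1 a2 b33 b34 a5 a6 b37
No row becomes fully distinguished — the join is lossy.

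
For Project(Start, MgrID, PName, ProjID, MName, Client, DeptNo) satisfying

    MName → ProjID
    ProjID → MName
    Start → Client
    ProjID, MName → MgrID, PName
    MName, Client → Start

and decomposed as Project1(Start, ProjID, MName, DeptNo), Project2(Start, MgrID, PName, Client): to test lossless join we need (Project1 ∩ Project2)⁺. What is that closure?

Start, Client

Project1 ∩ Project2 = {Start}.
Start → Client applies, adding Client
Closure: {Start, Client}.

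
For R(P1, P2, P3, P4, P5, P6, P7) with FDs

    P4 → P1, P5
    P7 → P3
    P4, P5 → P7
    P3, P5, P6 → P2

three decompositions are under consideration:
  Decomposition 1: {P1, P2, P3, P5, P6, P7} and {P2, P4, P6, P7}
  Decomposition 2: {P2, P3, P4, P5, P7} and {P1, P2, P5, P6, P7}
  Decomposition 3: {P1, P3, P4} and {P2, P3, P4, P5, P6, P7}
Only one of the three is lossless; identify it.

Decomposition 3

Decomposition 1: common = {P2, P6, P7}, closure = {P2, P3, P6, P7} → lossy.
Decomposition 2: common = {P2, P5, P7}, closure = {P2, P3, P5, P7} → lossy.
Decomposition 3: common = {P3, P4}, closure = {P1, P3, P4, P5, P7} → lossless.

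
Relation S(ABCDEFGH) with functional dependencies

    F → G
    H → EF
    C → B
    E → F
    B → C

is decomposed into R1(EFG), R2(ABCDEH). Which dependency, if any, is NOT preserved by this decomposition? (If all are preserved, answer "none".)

F → G lies within R1.
H → EF: restricted closure across fragments reaches EF.
C → B lies within R2.
E → F lies within R1.
B → C lies within R2.
Every dependency is enforceable on the fragments, so the decomposition is dependency-preserving.

none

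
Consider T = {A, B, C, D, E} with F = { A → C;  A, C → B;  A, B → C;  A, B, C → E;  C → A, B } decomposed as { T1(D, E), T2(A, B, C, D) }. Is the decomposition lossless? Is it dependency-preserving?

Lossless test: (D)⁺ = {D}, which is a superkey of neither fragment — lossy.
Dependency preservation: the restricted closure of {A, B, C} across the fragments never reaches {E}, so A, B, C → E cannot be enforced without a join — not preserved.

lossy and not dependency-preserving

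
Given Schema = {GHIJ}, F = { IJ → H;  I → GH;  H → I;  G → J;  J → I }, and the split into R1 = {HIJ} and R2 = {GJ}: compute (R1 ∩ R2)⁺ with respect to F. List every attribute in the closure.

R1 ∩ R2 = {J}.
J → I applies, adding I
IJ → H applies, adding H
I → GH applies, adding G
Closure: {GHIJ}.

GHIJ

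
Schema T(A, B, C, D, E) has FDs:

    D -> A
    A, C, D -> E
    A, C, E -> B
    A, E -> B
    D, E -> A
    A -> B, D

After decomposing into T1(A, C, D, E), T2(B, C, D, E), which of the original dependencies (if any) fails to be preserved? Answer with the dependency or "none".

none

D → A lies within T1.
A, C, D → E lies within T1.
A, C, E → B: restricted closure across fragments reaches B.
A, E → B: restricted closure across fragments reaches B.
D, E → A lies within T1.
A → B, D: restricted closure across fragments reaches B, D.
Every dependency is enforceable on the fragments, so the decomposition is dependency-preserving.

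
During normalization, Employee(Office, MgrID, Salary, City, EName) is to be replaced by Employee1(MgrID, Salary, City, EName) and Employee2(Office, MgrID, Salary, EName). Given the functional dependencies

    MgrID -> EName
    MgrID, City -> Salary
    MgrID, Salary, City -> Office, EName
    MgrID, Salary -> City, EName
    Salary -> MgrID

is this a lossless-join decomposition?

Yes

Common attributes: Employee1 ∩ Employee2 = {MgrID, Salary, EName}.
Closure of {MgrID, Salary, EName}: MgrID, Salary → City, EName applies, adding City; MgrID, Salary, City → Office, EName applies, adding Office. So (MgrID, Salary, EName)⁺ = {Office, MgrID, Salary, City, EName}.
This closure contains every attribute of Employee1, so Employee1 ∩ Employee2 → Employee1. The join is lossless.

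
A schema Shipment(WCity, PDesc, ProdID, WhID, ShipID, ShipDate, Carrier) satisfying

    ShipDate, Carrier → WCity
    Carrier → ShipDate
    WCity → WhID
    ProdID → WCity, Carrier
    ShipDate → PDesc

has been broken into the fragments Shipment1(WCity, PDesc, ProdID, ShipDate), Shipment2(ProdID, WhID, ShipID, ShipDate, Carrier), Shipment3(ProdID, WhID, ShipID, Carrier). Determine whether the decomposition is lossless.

Yes

Chase test. Columns are WCity, PDesc, ProdID, WhID, ShipID, ShipDate, Carrier; row i has aⱼ where attribute j ∈ Shipmenti, else bᵢⱼ.
Initial tableau (one row per fragment):
  row 1: a1 a2 a3 b14 b15 a6 b17
  row 2: b21 b22 a3 a4 a5 a6 a7
  row 3: b31 b32 a3 a4 a5 b36 a7
Rows 2 and 3 agree on Carrier; apply Carrier→ShipDate and equate their ShipDate entries.
Rows 1 and 2 agree on ProdID; apply ProdID→WCity, Carrier and equate their WCity, Carrier entries.
Rows 1 and 3 agree on ProdID; apply ProdID→WCity, Carrier and equate their WCity, Carrier entries.
Rows 1 and 2 agree on ShipDate; apply ShipDate→PDesc and equate their PDesc entries.
Rows 1 and 3 agree on ShipDate; apply ShipDate→PDesc and equate their PDesc entries.
Rows 1 and 2 agree on WCity; apply WCity→WhID and equate their WhID entries.
Row 2 is now all distinguished symbols — the join is lossless.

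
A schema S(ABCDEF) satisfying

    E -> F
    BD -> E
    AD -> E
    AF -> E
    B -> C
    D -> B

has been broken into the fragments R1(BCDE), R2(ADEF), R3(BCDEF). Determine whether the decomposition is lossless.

Yes

Chase test. Columns are ABCDEF; row i has aⱼ where attribute j ∈ Ri, else bᵢⱼ.
Initial tableau (one row per fragment):
  row 1: b11 a2 a3 a4 a5 b16
  row 2: a1 b22 b23 a4 a5 a6
  row 3: b31 a2 a3 a4 a5 a6
Rows 1 and 2 agree on E; apply E→F and equate their F entries.
Rows 1 and 2 agree on D; apply D→B and equate their B entries.
Rows 1 and 2 agree on B; apply B→C and equate their C entries.
Row 2 is now all distinguished symbols — the join is lossless.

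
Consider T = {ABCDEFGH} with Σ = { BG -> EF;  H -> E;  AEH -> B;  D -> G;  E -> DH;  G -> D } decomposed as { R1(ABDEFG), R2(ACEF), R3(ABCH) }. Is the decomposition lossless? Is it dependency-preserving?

Lossless test (chase): Rows 1 and 2 agree on E; apply E→DH and equate their DH entries. Rows 1 and 2 agree on AEH; apply AEH→B and equate their B entries. Rows 1 and 2 agree on D; apply D→G and equate their G entries. No row becomes fully distinguished — the join is lossy.
Dependency preservation: the restricted closure of {H} across the fragments never reaches {E}, so H → E cannot be enforced without a join — not preserved.

lossy and not dependency-preserving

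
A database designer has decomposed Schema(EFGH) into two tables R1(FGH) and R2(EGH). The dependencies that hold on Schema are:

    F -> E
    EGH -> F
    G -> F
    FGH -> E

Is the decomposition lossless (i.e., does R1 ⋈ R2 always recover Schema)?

Yes

Common attributes: R1 ∩ R2 = {GH}.
Closure of {GH}: G → F applies, adding F; FGH → E applies, adding E. So (GH)⁺ = {EFGH}.
This closure contains every attribute of R1, so R1 ∩ R2 → R1. The join is lossless.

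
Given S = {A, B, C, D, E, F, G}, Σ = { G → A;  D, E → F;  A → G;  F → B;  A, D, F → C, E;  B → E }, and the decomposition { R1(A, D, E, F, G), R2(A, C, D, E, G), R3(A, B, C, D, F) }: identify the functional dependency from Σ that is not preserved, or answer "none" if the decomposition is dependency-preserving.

Check B → E: no single fragment contains all of {B, E}, and the restricted closure of {B} across the fragments never reaches {E}.
G → A is preserved.
D, E → F is preserved.
A → G is preserved.
F → B is preserved.
A, D, F → C, E is preserved.

B → E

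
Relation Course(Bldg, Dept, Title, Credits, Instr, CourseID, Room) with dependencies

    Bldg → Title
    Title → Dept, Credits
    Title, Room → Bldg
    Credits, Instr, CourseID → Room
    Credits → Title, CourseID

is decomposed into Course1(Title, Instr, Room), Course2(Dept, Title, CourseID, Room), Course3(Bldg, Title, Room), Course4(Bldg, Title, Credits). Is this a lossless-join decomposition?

Yes

Chase test. Columns are Bldg, Dept, Title, Credits, Instr, CourseID, Room; row i has aⱼ where attribute j ∈ Coursei, else bᵢⱼ.
Initial tableau (one row per fragment):
  row 1: b11 b12 a3 b14 a5 b16 a7
  row 2: b21 a2 a3 b24 b25 a6 a7
  row 3: a1 b32 a3 b34 b35 b36 a7
  row 4: a1 b42 a3 a4 b45 b46 b47
Rows 1 and 2 agree on Title; apply Title→Dept, Credits and equate their Dept, Credits entries.
Rows 1 and 3 agree on Title; apply Title→Dept, Credits and equate their Dept, Credits entries.
Rows 1 and 4 agree on Title; apply Title→Dept, Credits and equate their Dept, Credits entries.
Rows 1 and 2 agree on Title, Room; apply Title, Room→Bldg and equate their Bldg entries.
Rows 1 and 3 agree on Title, Room; apply Title, Room→Bldg and equate their Bldg entries.
Rows 1 and 2 agree on Credits; apply Credits→Title, CourseID and equate their Title, CourseID entries.
Rows 1 and 3 agree on Credits; apply Credits→Title, CourseID and equate their Title, CourseID entries.
Rows 1 and 4 agree on Credits; apply Credits→Title, CourseID and equate their Title, CourseID entries.
Row 1 is now all distinguished symbols — the join is lossless.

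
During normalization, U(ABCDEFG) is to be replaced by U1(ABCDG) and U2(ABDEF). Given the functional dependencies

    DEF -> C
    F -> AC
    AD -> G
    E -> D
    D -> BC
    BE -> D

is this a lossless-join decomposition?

Yes

Common attributes: U1 ∩ U2 = {ABD}.
Closure of {ABD}: AD → G applies, adding G; D → BC applies, adding C. So (ABD)⁺ = {ABCDG}.
This closure contains every attribute of U1, so U1 ∩ U2 → U1. The join is lossless.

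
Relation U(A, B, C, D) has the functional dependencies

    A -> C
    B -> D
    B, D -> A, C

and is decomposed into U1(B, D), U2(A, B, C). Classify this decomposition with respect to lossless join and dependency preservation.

lossless and dependency-preserving

Lossless test: (B)⁺ = {A, B, C, D}, which contains all of one fragment — lossless.
Dependency preservation: B, D → A, C is not contained in any single fragment, but the restricted closure of its left-hand side across the fragments still reaches the right-hand side; the remaining FDs each lie inside some fragment. All dependencies are preserved.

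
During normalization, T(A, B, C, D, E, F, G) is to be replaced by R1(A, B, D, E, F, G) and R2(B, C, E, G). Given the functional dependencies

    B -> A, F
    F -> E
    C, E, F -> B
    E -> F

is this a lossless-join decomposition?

Common attributes: R1 ∩ R2 = {B, E, G}.
Closure of {B, E, G}: B → A, F applies, adding A, F. So (B, E, G)⁺ = {A, B, E, F, G}.
The closure contains neither all of R1 = {A, B, D, E, F, G} nor all of R2 = {B, C, E, G}, so the common attributes are not a superkey of either fragment. The join is lossy.

No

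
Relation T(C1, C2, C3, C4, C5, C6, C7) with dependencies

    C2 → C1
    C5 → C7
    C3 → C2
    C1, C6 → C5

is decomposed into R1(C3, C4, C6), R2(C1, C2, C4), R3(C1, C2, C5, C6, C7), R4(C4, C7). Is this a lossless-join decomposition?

No

Chase test. Columns are C1, C2, C3, C4, C5, C6, C7; row i has aⱼ where attribute j ∈ Ri, else bᵢⱼ.
Initial tableau (one row per fragment):
  row 1: b11 b12 a3 a4 b15 a6 b17
  row 2: a1 a2 b23 a4 b25 b26 b27
  row 3: a1 a2 b33 b34 a5 a6 a7
  row 4: b41 b42 b43 a4 b45 b46 a7
No row becomes fully distinguished — the join is lossy.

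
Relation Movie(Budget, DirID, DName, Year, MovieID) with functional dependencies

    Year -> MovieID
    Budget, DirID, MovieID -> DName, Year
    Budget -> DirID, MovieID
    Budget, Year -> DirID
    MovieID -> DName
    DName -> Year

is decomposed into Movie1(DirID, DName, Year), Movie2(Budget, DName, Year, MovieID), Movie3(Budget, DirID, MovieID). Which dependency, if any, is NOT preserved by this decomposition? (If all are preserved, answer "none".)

Year → MovieID lies within Movie2.
Budget, DirID, MovieID → DName, Year: restricted closure across fragments reaches DName, Year.
Budget → DirID, MovieID lies within Movie3.
Budget, Year → DirID: restricted closure across fragments reaches DirID.
MovieID → DName lies within Movie2.
DName → Year lies within Movie1.
Every dependency is enforceable on the fragments, so the decomposition is dependency-preserving.

none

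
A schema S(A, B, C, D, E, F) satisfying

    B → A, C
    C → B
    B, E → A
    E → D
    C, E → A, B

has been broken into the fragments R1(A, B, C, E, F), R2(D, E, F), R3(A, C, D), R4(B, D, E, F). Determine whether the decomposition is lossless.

Yes

Chase test. Columns are A, B, C, D, E, F; row i has aⱼ where attribute j ∈ Ri, else bᵢⱼ.
Initial tableau (one row per fragment):
  row 1: a1 a2 a3 b14 a5 a6
  row 2: b21 b22 b23 a4 a5 a6
  row 3: a1 b32 a3 a4 b35 b36
  row 4: b41 a2 b43 a4 a5 a6
Rows 1 and 4 agree on B; apply B→A, C and equate their A, C entries.
Rows 1 and 3 agree on C; apply C→B and equate their B entries.
Rows 1 and 2 agree on E; apply E→D and equate their D entries.
Row 1 is now all distinguished symbols — the join is lossless.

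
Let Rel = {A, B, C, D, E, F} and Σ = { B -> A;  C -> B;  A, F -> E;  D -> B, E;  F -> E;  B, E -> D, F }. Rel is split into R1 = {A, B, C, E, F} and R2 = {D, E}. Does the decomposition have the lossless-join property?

No

Common attributes: R1 ∩ R2 = {E}.
No dependency enlarges {E}, so (E)⁺ = {E}.
The closure contains neither all of R1 = {A, B, C, E, F} nor all of R2 = {D, E}, so the common attributes are not a superkey of either fragment. The join is lossy.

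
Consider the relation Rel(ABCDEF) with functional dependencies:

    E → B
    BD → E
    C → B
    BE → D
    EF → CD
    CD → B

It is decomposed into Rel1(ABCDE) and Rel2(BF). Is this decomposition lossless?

No

Common attributes: Rel1 ∩ Rel2 = {B}.
No dependency enlarges {B}, so (B)⁺ = {B}.
The closure contains neither all of Rel1 = {ABCDE} nor all of Rel2 = {BF}, so the common attributes are not a superkey of either fragment. The join is lossy.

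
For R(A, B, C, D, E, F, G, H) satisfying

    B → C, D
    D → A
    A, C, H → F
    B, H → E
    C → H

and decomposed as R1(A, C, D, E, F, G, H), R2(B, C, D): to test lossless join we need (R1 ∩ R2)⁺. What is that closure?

R1 ∩ R2 = {C, D}.
D → A applies, adding A
C → H applies, adding H
A, C, H → F applies, adding F
Closure: {A, C, D, F, H}.

A, C, D, F, H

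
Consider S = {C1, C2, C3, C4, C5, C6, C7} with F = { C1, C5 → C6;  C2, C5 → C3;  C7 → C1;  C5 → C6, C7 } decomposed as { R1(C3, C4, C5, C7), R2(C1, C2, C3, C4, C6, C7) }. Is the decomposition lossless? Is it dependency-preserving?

Lossless test: (C3, C4, C7)⁺ = {C1, C3, C4, C7}, which is a superkey of neither fragment — lossy.
Dependency preservation: the restricted closure of {C1, C5} across the fragments never reaches {C6}, so C1, C5 → C6 cannot be enforced without a join — not preserved.

lossy and not dependency-preserving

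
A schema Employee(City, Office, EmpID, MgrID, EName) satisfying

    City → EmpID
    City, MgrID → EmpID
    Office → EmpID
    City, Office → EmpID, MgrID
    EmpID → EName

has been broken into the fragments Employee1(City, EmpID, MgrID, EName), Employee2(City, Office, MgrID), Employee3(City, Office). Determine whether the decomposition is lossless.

Chase test. Columns are City, Office, EmpID, MgrID, EName; row i has aⱼ where attribute j ∈ Employeei, else bᵢⱼ.
Initial tableau (one row per fragment):
  row 1: a1 b12 a3 a4 a5
  row 2: a1 a2 b23 a4 b25
  row 3: a1 a2 b33 b34 b35
Rows 1 and 2 agree on City; apply City→EmpID and equate their EmpID entries.
Rows 1 and 3 agree on City; apply City→EmpID and equate their EmpID entries.
Rows 2 and 3 agree on City, Office; apply City, Office→EmpID, MgrID and equate their EmpID, MgrID entries.
Rows 1 and 2 agree on EmpID; apply EmpID→EName and equate their EName entries.
Rows 1 and 3 agree on EmpID; apply EmpID→EName and equate their EName entries.
Row 2 is now all distinguished symbols — the join is lossless.

Yes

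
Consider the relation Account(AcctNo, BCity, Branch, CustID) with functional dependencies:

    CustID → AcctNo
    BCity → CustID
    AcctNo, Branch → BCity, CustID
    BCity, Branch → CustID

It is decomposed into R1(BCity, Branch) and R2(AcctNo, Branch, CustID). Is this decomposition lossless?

No

Common attributes: R1 ∩ R2 = {Branch}.
No dependency enlarges {Branch}, so (Branch)⁺ = {Branch}.
The closure contains neither all of R1 = {BCity, Branch} nor all of R2 = {AcctNo, Branch, CustID}, so the common attributes are not a superkey of either fragment. The join is lossy.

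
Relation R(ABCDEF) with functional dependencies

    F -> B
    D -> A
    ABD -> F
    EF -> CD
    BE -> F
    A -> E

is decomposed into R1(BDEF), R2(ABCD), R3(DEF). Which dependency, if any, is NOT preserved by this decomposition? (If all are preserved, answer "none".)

Check A → E: no single fragment contains all of {AE}, and the restricted closure of {A} across the fragments never reaches {E}.
F → B is preserved.
D → A is preserved.
ABD → F is preserved.
EF → CD is preserved.
BE → F is preserved.

A -> E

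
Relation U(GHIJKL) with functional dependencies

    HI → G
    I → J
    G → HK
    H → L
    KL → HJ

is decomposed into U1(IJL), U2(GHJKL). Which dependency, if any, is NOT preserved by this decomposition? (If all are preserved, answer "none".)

Check HI → G: no single fragment contains all of {GHI}, and the restricted closure of {HI} across the fragments never reaches {G}.
I → J is preserved.
G → HK is preserved.
H → L is preserved.
KL → HJ is preserved.

HI → G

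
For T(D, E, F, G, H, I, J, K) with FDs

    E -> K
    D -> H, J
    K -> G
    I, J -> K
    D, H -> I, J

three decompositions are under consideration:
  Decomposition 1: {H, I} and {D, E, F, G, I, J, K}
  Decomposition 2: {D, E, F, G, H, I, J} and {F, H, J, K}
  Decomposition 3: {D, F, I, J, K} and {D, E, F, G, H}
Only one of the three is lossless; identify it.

Decomposition 1: common = {I}, closure = {I} → lossy.
Decomposition 2: common = {F, H, J}, closure = {F, H, J} → lossy.
Decomposition 3: common = {D, F}, closure = {D, F, G, H, I, J, K} → lossless.

Decomposition 3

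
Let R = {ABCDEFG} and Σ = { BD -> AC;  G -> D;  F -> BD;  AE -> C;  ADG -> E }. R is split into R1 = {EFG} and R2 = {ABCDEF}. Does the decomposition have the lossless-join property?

Common attributes: R1 ∩ R2 = {EF}.
Closure of {EF}: F → BD applies, adding BD; BD → AC applies, adding AC. So (EF)⁺ = {ABCDEF}.
This closure contains every attribute of R2, so R1 ∩ R2 → R2. The join is lossless.

Yes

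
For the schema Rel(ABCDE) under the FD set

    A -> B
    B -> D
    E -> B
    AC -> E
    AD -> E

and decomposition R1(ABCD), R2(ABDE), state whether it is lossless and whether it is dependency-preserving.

Lossless test: (ABD)⁺ = {ABDE}, which contains all of one fragment — lossless.
Dependency preservation: AC → E is not contained in any single fragment, but the restricted closure of its left-hand side across the fragments still reaches the right-hand side; the remaining FDs each lie inside some fragment. All dependencies are preserved.

lossless and dependency-preserving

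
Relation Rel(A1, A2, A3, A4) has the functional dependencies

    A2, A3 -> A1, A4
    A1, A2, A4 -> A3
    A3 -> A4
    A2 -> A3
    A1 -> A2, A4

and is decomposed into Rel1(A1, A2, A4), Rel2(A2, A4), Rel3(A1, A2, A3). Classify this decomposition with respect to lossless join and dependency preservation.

Lossless test (chase): Rows 1 and 2 agree on A2; apply A2→A3 and equate their A3 entries. Rows 1 and 3 agree on A2; apply A2→A3 and equate their A3 entries. Rows 1 and 3 agree on A1; apply A1→A2, A4 and equate their A2, A4 entries. Rows 1 and 2 agree on A2, A3; apply A2, A3→A1, A4 and equate their A1, A4 entries. Row 1 is now all distinguished symbols — the join is lossless.
Dependency preservation: the restricted closure of {A3} across the fragments never reaches {A4}, so A3 → A4 cannot be enforced without a join — not preserved.

lossless but not dependency-preserving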